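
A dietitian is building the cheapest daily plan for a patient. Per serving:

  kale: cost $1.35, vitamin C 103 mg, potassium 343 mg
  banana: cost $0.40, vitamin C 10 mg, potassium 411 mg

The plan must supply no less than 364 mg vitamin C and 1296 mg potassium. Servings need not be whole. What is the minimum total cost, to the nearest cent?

$4.83

An LP optimum is at a vertex; with two nutrient constraints at most two foods are used. Check each candidate.
kale only: max(364/103, 1296/343) = 3.778 servings → $5.10.
banana only: max(364/10, 1296/411) = 36.4 servings → $14.56.
kale + banana with both tight: 3.512 servings and 0.222 servings → $4.83.
Cheapest feasible corner: $4.83.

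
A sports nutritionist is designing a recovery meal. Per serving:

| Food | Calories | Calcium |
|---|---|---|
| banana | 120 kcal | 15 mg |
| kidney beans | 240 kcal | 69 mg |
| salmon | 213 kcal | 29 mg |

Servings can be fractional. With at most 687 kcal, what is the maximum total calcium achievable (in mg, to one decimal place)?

197.5 mg

Calcium per kcal: kidney beans 0.2875, salmon 0.1362, banana 0.125.
With no serving limits, spend the whole calories allowance on kidney beans: 687 kcal / 240 kcal × 69 mg = 197.5 mg.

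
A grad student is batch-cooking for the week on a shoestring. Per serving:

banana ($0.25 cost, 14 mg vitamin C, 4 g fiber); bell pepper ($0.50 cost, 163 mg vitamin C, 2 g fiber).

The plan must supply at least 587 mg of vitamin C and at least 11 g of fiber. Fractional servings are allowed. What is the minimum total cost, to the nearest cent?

For a min-cost LP with two ≥-constraints, a basic feasible solution has at most two positive variables.
banana only: max(587/14, 11/4) = 41.93 servings → $10.48.
bell pepper only: max(587/163, 11/2) = 5.5 servings → $2.75.
banana + bell pepper with both tight: 0.992 servings and 3.516 servings → $2.01.
The minimum over all feasible corners is $2.01.

$2.01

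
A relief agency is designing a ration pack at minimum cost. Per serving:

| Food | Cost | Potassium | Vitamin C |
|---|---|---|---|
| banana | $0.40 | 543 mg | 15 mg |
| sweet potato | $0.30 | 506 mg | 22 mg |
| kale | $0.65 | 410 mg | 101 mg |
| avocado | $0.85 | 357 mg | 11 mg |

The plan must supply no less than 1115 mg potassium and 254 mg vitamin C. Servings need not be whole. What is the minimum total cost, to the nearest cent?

$1.67

Check every corner: each single food scaled to meet both minima, and each pair solved so both constraints bind.
banana only: max(1115/543, 254/15) = 16.93 servings → $6.77.
sweet potato only: max(1115/506, 254/22) = 11.55 servings → $3.46.
kale only: max(1115/410, 254/101) = 2.72 servings → $1.77.
avocado only: max(1115/357, 254/11) = 23.09 servings → $19.63.
banana + sweet potato: intersection lies outside the first quadrant.
banana + kale with both tight: 0.174 servings and 2.489 servings → $1.69.
banana + avocado: intersection lies outside the first quadrant.
sweet potato + kale with both tight: 0.2014 servings and 2.471 servings → $1.67.
sweet potato + avocado with both targets exact would need a negative amount; discard.
kale + avocado with both tight: 2.486 servings and 0.2686 servings → $1.84.
So the least-cost plan costs $1.67.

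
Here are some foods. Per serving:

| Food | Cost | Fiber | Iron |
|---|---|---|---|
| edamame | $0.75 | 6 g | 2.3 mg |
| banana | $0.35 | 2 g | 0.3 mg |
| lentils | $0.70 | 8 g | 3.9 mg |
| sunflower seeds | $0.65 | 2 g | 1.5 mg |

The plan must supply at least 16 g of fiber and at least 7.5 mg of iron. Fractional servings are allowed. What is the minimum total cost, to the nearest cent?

$1.40

Check every corner: each single food scaled to meet both minima, and each pair solved so both constraints bind.
edamame only: max(16/6, 7.5/2.3) = 3.261 servings → $2.45.
banana only: max(16/2, 7.5/0.3) = 25 servings → $8.75.
lentils only: max(16/8, 7.5/3.9) = 2 servings → $1.40.
sunflower seeds only: max(16/2, 7.5/1.5) = 8 servings → $5.20.
edamame + banana: intersection lies outside the first quadrant.
edamame + lentils with both tight: 0.48 servings and 1.64 servings → $1.51.
edamame + sunflower seeds with both tight: 2.045 servings and 1.864 servings → $2.75.
banana + lentils with both tight: 0.4444 servings and 1.889 servings → $1.48.
banana + sunflower seeds with both tight: 3.75 servings and 4.25 servings → $4.08.
lentils + sunflower seeds: the both-tight solution has a negative serving — not a feasible corner.
Cheapest feasible corner: $1.40.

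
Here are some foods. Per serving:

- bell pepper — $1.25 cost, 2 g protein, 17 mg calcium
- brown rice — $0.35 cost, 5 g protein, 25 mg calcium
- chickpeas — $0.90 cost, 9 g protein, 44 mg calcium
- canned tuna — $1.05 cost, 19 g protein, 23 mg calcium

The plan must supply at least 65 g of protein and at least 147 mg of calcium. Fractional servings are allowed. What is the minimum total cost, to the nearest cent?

For a min-cost LP with two ≥-constraints, a basic feasible solution has at most two positive variables.
bell pepper only: max(65/2, 147/17) = 32.5 servings → $40.62.
brown rice only: max(65/5, 147/25) = 13 servings → $4.55.
chickpeas only: max(65/9, 147/44) = 7.222 servings → $6.50.
canned tuna only: max(65/19, 147/23) = 6.391 servings → $6.71.
bell pepper + brown rice with both targets exact would need a negative amount; discard.
bell pepper + chickpeas: the both-tight solution has a negative serving — not a feasible corner.
bell pepper + canned tuna with both tight: 4.686 servings and 2.928 servings → $8.93.
brown rice + chickpeas: intersection lies outside the first quadrant.
brown rice + canned tuna with both tight: 3.606 servings and 2.472 servings → $3.86.
chickpeas + canned tuna with both tight: 2.064 servings and 2.444 servings → $4.42.
So the least-cost plan costs $3.86.

$3.86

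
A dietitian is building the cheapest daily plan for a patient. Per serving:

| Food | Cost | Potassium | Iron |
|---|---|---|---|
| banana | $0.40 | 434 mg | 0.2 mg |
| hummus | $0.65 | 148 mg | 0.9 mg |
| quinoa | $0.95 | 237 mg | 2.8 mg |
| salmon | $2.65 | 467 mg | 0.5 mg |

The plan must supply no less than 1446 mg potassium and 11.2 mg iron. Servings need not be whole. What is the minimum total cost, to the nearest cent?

$4.20

An LP optimum is at a vertex; with two nutrient constraints at most two foods are used. Check each candidate.
banana only: max(1446/434, 11.2/0.2) = 56 servings → $22.40.
hummus only: max(1446/148, 11.2/0.9) = 12.44 servings → $8.09.
quinoa only: max(1446/237, 11.2/2.8) = 6.101 servings → $5.80.
salmon only: max(1446/467, 11.2/0.5) = 22.4 servings → $59.36.
banana + hummus: intersection lies outside the first quadrant.
banana + quinoa with both tight: 1.194 servings and 3.915 servings → $4.20.
banana + salmon: intersection lies outside the first quadrant.
hummus + quinoa with both tight: 6.934 servings and 1.771 servings → $6.19.
hummus + salmon with both targets exact would need a negative amount; discard.
quinoa + salmon with both tight: 3.791 servings and 1.173 servings → $6.71.
The minimum over all feasible corners is $4.20.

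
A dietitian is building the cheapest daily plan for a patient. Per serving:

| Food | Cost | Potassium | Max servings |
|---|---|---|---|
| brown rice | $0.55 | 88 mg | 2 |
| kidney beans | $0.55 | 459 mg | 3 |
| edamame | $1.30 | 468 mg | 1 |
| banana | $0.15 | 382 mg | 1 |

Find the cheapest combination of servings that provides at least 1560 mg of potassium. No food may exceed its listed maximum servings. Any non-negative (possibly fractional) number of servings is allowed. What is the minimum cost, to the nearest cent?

Cost per mg of potassium: banana $0.0004, kidney beans $0.0012, edamame $0.0028, brown rice $0.0063.
Take 1 serving of banana: +382.0 mg potassium for $0.15 (total $0.15, still need 1178.0 mg).
Take 2.566 servings of kidney beans: +1178.0 mg potassium for $1.41 (total $1.56, still need 0.0 mg).
Greedy by cheapest-per-mg is optimal for a single linear constraint, so the minimum cost is $1.56.

$1.56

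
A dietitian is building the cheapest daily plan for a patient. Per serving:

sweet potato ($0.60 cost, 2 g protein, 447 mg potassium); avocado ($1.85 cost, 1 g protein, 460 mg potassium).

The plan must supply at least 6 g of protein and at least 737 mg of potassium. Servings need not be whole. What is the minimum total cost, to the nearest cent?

Compare the cost at each extreme point of the feasible region.
sweet potato only: max(6/2, 737/447) = 3 servings → $1.80.
avocado only: max(6/1, 737/460) = 6 servings → $11.10.
sweet potato + avocado: intersection lies outside the first quadrant.
The minimum over all feasible corners is $1.80.

$1.80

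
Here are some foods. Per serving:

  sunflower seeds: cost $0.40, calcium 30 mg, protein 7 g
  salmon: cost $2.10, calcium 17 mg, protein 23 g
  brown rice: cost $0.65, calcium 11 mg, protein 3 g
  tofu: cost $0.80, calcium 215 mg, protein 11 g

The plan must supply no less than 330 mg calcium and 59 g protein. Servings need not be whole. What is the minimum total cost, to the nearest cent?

With two linear requirements the optimum uses one or two foods; enumerate the corners.
sunflower seeds only: max(330/30, 59/7) = 11 servings → $4.40.
salmon only: max(330/17, 59/23) = 19.41 servings → $40.76.
brown rice only: max(330/11, 59/3) = 30 servings → $19.50.
tofu only: max(330/215, 59/11) = 5.364 servings → $4.29.
sunflower seeds + salmon with both targets exact would need a negative amount; discard.
sunflower seeds + brown rice with both targets exact would need a negative amount; discard.
sunflower seeds + tofu with both tight: 7.706 servings and 0.4596 servings → $3.45.
salmon + brown rice with both targets exact would need a negative amount; discard.
salmon + tofu with both tight: 1.903 servings and 1.384 servings → $5.10.
brown rice + tofu with both tight: 17.28 servings and 0.6508 servings → $11.75.
So the least-cost plan costs $3.45.

$3.45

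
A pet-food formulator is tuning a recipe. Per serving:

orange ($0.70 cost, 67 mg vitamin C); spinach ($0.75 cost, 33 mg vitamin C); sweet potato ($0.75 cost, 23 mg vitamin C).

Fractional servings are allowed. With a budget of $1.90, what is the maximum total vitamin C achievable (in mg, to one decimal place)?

Vitamin C per dollar: orange 95.71, spinach 44, sweet potato 30.67.
With no serving limits, spend the whole cost allowance on orange: $1.90 / $0.70 × 67 mg = 181.9 mg.

181.9 mg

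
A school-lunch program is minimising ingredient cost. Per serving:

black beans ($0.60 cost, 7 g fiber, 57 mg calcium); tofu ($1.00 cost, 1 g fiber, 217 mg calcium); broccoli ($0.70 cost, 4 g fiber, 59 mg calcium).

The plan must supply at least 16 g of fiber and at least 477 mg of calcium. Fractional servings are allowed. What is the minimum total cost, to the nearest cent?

Minimising a linear cost over {fiber ≥ 16, calcium ≥ 477, servings ≥ 0} — the optimum is at a vertex, using one or two foods.
black beans only: max(16/7, 477/57) = 8.368 servings → $5.02.
tofu only: max(16/1, 477/217) = 16 servings → $16.00.
broccoli only: max(16/4, 477/59) = 8.085 servings → $5.66.
black beans + tofu with both tight: 2.049 servings and 1.66 servings → $2.89.
black beans + broccoli: intersection lies outside the first quadrant.
tofu + broccoli with both tight: 1.192 servings and 3.702 servings → $3.78.
Cheapest feasible corner: $2.89.

$2.89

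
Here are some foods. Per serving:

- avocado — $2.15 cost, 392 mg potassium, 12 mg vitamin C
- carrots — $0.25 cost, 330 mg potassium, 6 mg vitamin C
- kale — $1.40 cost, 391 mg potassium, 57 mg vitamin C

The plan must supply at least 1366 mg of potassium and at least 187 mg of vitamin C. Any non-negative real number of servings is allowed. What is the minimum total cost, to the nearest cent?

$4.62

Two binding constraints pin down two serving amounts, so the optimal mix uses at most two foods. The candidates are each food alone (scaled to the tighter of potassium/vitamin C) and each pair with both constraints tight.
avocado only: max(1366/392, 187/12) = 15.58 servings → $33.50.
carrots only: max(1366/330, 187/6) = 31.17 servings → $7.79.
kale only: max(1366/391, 187/57) = 3.494 servings → $4.89.
avocado + carrots with both targets exact would need a negative amount; discard.
avocado + kale with both tight: 0.2688 servings and 3.224 servings → $5.09.
carrots + kale with both tight: 0.2882 servings and 3.25 servings → $4.62.
The minimum over all feasible corners is $4.62.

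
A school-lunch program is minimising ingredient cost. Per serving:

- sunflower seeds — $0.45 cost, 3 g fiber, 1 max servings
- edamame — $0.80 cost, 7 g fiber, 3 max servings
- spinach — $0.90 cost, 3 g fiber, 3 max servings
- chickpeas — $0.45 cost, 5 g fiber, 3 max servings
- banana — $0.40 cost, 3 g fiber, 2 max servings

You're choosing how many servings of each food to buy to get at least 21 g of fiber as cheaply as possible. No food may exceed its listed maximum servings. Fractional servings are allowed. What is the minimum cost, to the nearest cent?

Cost per g of fiber: chickpeas $0.0900, edamame $0.1143, banana $0.1333, sunflower seeds $0.1500, spinach $0.3000.
Take 3 servings of chickpeas: +15.0 g fiber for $1.35 (total $1.35, still need 6.0 g).
Take 0.8571 servings of edamame: +6.0 g fiber for $0.69 (total $2.04, still need 0.0 g).
Filling from the cheapest source first is optimal under one linear minimum: $2.04.

$2.04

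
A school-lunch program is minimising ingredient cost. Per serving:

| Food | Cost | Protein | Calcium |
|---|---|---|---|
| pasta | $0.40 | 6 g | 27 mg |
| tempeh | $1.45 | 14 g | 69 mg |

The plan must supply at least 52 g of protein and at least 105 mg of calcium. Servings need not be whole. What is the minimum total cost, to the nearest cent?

$3.47

An LP optimum is at a vertex; with two nutrient constraints at most two foods are used. Check each candidate.
pasta only: max(52/6, 105/27) = 8.667 servings → $3.47.
tempeh only: max(52/14, 105/69) = 3.714 servings → $5.39.
pasta + tempeh: intersection lies outside the first quadrant.
So the least-cost plan costs $3.47.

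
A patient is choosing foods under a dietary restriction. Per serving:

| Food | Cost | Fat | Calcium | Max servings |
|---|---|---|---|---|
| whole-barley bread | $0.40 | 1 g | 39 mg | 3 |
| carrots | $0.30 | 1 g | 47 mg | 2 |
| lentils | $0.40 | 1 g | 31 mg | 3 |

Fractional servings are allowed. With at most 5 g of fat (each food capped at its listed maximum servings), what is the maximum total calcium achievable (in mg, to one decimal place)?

211.0 mg

Calcium per g fat: carrots 47, whole-barley bread 39, lentils 31.
Take 2 servings of carrots: uses 2 g fat, +94.0 mg calcium (running total 94.0 mg).
Take 3 servings of whole-barley bread: uses 3 g fat, +117.0 mg calcium (running total 211.0 mg).
Filling greedily by calcium-per-g fat is optimal for one linear limit, giving 211.0 mg.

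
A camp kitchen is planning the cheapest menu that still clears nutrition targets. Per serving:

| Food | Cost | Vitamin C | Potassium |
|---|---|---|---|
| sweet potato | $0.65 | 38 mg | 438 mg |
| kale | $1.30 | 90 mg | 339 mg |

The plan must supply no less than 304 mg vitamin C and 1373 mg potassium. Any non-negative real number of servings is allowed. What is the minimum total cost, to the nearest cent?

$4.47

Minimising a linear cost over {vitamin C ≥ 304, potassium ≥ 1373, servings ≥ 0} — the optimum is at a vertex, using one or two foods.
sweet potato only: max(304/38, 1373/438) = 8 servings → $5.20.
kale only: max(304/90, 1373/339) = 4.05 servings → $5.27.
sweet potato + kale with both tight: 0.773 servings and 3.051 servings → $4.47.
Cheapest feasible corner: $4.47.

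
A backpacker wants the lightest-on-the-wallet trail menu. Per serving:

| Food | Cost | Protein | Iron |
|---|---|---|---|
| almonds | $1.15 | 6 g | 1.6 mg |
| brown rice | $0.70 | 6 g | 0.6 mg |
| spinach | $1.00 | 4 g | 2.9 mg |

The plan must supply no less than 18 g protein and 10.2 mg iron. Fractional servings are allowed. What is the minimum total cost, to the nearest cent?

Check every corner: each single food scaled to meet both minima, and each pair solved so both constraints bind.
almonds only: max(18/6, 10.2/1.6) = 6.375 servings → $7.33.
brown rice only: max(18/6, 10.2/0.6) = 17 servings → $11.90.
spinach only: max(18/4, 10.2/2.9) = 4.5 servings → $4.50.
almonds + brown rice: the both-tight solution has a negative serving — not a feasible corner.
almonds + spinach with both tight: 1.036 servings and 2.945 servings → $4.14.
brown rice + spinach with both tight: 0.76 servings and 3.36 servings → $3.89.
Cheapest feasible corner: $3.89.

$3.89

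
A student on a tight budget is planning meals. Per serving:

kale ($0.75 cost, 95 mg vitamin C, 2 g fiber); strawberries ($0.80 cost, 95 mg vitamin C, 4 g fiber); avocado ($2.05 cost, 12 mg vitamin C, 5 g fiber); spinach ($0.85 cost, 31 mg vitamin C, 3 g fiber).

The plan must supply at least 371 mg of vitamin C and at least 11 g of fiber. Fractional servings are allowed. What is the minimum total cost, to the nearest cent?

An LP optimum is at a vertex; with two nutrient constraints at most two foods are used. Check each candidate.
kale only: max(371/95, 11/2) = 5.5 servings → $4.12.
strawberries only: max(371/95, 11/4) = 3.905 servings → $3.12.
avocado only: max(371/12, 11/5) = 30.92 servings → $63.38.
spinach only: max(371/31, 11/3) = 11.97 servings → $10.17.
kale + strawberries with both tight: 2.311 servings and 1.595 servings → $3.01.
kale + avocado with both tight: 3.82 servings and 0.6718 servings → $4.24.
kale + spinach with both tight: 3.462 servings and 1.359 servings → $3.75.
strawberries + avocado with both targets exact would need a negative amount; discard.
strawberries + spinach: intersection lies outside the first quadrant.
avocado + spinach with both targets exact would need a negative amount; discard.
So the least-cost plan costs $3.01.

$3.01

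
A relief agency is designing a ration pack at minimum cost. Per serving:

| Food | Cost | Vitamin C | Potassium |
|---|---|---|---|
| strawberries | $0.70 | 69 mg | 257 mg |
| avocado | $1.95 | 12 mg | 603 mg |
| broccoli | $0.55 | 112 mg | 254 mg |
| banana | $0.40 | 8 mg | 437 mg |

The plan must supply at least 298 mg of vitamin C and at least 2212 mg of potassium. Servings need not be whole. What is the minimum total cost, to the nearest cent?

strawberries only: max(298/69, 2212/257) = 8.607 servings → $6.02.
avocado only: max(298/12, 2212/603) = 24.83 servings → $48.42.
broccoli only: max(298/112, 2212/254) = 8.709 servings → $4.79.
banana only: max(298/8, 2212/437) = 37.25 servings → $14.90.
strawberries + avocado with both tight: 3.976 servings and 1.974 servings → $6.63.
strawberries + broccoli: intersection lies outside the first quadrant.
strawberries + banana with both tight: 4.005 servings and 2.706 servings → $3.89.
avocado + broccoli with both tight: 2.668 servings and 2.375 servings → $6.51.
avocado + banana: intersection lies outside the first quadrant.
broccoli + banana with both tight: 2.399 servings and 3.668 servings → $2.79.
So the least-cost plan costs $2.79.

$2.79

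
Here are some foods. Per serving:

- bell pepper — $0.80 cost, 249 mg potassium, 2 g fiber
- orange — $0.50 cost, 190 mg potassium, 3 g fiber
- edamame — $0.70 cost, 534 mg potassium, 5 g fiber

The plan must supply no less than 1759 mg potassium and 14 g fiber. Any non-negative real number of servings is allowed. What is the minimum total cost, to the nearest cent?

$2.31

Compare the cost at each extreme point of the feasible region.
bell pepper only: max(1759/249, 14/2) = 7.064 servings → $5.65.
orange only: max(1759/190, 14/3) = 9.258 servings → $4.63.
edamame only: max(1759/534, 14/5) = 3.294 servings → $2.31.
bell pepper + orange: intersection lies outside the first quadrant.
bell pepper + edamame: intersection lies outside the first quadrant.
orange + edamame with both targets exact would need a negative amount; discard.
The minimum over all feasible corners is $2.31.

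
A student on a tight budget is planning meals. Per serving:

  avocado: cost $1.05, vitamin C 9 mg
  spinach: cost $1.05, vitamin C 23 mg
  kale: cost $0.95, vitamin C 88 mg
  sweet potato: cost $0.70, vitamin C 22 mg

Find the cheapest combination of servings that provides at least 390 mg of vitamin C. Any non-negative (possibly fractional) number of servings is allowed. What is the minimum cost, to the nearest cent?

$4.21

Cost per mg of vitamin C: kale $0.0108, sweet potato $0.0318, spinach $0.0457, avocado $0.1167.
With no serving limits, use only kale: 390 mg / 88 mg = 4.432 servings × $0.95 = $4.21.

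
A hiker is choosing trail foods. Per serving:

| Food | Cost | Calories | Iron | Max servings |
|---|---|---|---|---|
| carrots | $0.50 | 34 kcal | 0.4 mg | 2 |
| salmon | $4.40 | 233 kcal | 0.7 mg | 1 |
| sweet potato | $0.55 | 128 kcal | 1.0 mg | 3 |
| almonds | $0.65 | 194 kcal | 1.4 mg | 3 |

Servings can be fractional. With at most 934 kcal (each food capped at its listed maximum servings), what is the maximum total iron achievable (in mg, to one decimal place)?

7.3 mg

Iron per kcal: carrots 0.01176, sweet potato 0.007812, almonds 0.007216, salmon 0.003004.
Take 2 servings of carrots: uses 68 kcal, +0.8 mg iron (running total 0.8 mg).
Take 3 servings of sweet potato: uses 384 kcal, +3.0 mg iron (running total 3.8 mg).
Take 2.485 servings of almonds: uses 482 kcal, +3.5 mg iron (running total 7.3 mg).
Greedy by best ratio exhausts the calories allowance optimally: 7.3 mg.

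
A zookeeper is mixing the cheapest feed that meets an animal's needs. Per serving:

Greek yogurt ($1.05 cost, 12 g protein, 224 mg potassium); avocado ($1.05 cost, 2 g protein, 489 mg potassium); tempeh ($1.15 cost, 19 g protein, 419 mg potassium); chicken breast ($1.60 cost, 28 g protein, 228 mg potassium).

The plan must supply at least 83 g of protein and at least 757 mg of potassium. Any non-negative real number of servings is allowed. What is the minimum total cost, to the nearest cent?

$4.76

The cheapest plan sits at a corner of the feasible region — with two constraints it uses at most two foods.
Greek yogurt only: max(83/12, 757/224) = 6.917 servings → $7.26.
avocado only: max(83/2, 757/489) = 41.5 servings → $43.58.
tempeh only: max(83/19, 757/419) = 4.368 servings → $5.02.
chicken breast only: max(83/28, 757/228) = 3.32 servings → $5.31.
Greek yogurt + avocado: the both-tight solution has a negative serving — not a feasible corner.
Greek yogurt + tempeh: the both-tight solution has a negative serving — not a feasible corner.
Greek yogurt + chicken breast with both tight: 0.6425 servings and 2.689 servings → $4.98.
avocado + tempeh with both targets exact would need a negative amount; discard.
avocado + chicken breast with both tight: 0.1717 servings and 2.952 servings → $4.90.
tempeh + chicken breast with both tight: 0.307 servings and 2.756 servings → $4.76.
Cheapest feasible corner: $4.76.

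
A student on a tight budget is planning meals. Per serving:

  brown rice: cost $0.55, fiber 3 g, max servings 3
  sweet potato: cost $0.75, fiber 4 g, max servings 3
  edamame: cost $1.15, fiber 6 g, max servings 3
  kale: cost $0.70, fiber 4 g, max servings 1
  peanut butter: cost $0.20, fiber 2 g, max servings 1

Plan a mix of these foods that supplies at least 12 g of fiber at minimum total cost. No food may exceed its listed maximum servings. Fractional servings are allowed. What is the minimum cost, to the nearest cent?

Cost per g of fiber: peanut butter $0.1000, kale $0.1750, brown rice $0.1833, sweet potato $0.1875, edamame $0.1917.
Take 1 serving of peanut butter: +2.0 g fiber for $0.20 (total $0.20, still need 10.0 g).
Take 1 serving of kale: +4.0 g fiber for $0.70 (total $0.90, still need 6.0 g).
Take 2 servings of brown rice: +6.0 g fiber for $1.10 (total $2.00, still need 0.0 g).
Filling from the cheapest source first is optimal under one linear minimum: $2.00.

$2.00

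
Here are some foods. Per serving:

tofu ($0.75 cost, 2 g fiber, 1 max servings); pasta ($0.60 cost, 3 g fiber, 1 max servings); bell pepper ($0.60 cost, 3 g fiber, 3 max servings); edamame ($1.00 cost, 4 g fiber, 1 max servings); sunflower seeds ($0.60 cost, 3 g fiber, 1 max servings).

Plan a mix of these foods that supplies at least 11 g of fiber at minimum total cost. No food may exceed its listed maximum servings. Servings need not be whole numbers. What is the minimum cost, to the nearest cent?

$2.20

Cost per g of fiber: pasta $0.2000, bell pepper $0.2000, sunflower seeds $0.2000, edamame $0.2500, tofu $0.3750.
Take 1 serving of pasta: +3.0 g fiber for $0.60 (total $0.60, still need 8.0 g).
Take 2.667 servings of bell pepper: +8.0 g fiber for $1.60 (total $2.20, still need 0.0 g).
Greedy by cheapest-per-g is optimal for a single linear constraint, so the minimum cost is $2.20.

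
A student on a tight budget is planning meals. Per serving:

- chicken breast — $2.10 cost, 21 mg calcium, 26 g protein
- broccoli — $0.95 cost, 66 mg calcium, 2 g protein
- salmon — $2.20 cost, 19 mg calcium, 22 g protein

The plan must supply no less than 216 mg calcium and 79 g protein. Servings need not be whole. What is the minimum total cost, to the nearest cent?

chicken breast only: max(216/21, 79/26) = 10.29 servings → $21.60.
broccoli only: max(216/66, 79/2) = 39.5 servings → $37.52.
salmon only: max(216/19, 79/22) = 11.37 servings → $25.01.
chicken breast + broccoli with both tight: 2.857 servings and 2.364 servings → $8.24.
chicken breast + salmon with both targets exact would need a negative amount; discard.
broccoli + salmon with both tight: 2.299 servings and 3.382 servings → $9.62.
Cheapest feasible corner: $8.24.

$8.24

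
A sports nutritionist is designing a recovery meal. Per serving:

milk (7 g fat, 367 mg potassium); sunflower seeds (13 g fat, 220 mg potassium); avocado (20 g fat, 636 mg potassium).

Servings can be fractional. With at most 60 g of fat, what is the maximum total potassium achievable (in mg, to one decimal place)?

3145.7 mg

Potassium per g fat: milk 52.43, avocado 31.8, sunflower seeds 16.92.
With no serving limits, spend the whole fat allowance on milk: 60 g / 7 g × 367 mg = 3145.7 mg.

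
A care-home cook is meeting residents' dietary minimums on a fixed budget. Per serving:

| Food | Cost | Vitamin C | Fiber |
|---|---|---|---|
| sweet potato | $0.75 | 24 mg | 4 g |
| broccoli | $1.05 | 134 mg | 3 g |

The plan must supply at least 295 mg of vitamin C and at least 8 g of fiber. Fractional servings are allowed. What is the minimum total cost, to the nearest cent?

$2.54

This is a tiny linear program; its minimum lies at a vertex of the feasible set. List the vertices and price them.
sweet potato only: max(295/24, 8/4) = 12.29 servings → $9.22.
broccoli only: max(295/134, 8/3) = 2.667 servings → $2.80.
sweet potato + broccoli with both tight: 0.403 servings and 2.129 servings → $2.54.
So the least-cost plan costs $2.54.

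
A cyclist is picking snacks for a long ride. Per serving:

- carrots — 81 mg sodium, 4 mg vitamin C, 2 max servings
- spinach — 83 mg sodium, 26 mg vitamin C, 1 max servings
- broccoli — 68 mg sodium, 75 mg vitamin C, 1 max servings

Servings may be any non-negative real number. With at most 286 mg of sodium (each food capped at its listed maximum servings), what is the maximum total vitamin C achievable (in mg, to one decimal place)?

Vitamin C per mg sodium: broccoli 1.103, spinach 0.3133, carrots 0.04938.
Take 1 serving of broccoli: uses 68 mg sodium, +75.0 mg vitamin C (running total 75.0 mg).
Take 1 serving of spinach: uses 83 mg sodium, +26.0 mg vitamin C (running total 101.0 mg).
Take 1.667 servings of carrots: uses 135 mg sodium, +6.7 mg vitamin C (running total 107.7 mg).
Filling greedily by vitamin C-per-mg sodium is optimal for one linear limit, giving 107.7 mg.

107.7 mg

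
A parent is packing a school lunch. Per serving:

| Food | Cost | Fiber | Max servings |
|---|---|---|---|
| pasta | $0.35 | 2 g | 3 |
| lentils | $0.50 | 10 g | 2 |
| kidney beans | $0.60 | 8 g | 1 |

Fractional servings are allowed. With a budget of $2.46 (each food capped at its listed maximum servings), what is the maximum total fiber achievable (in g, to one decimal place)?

Fiber per dollar: lentils 20, kidney beans 13.33, pasta 5.714.
Take 2 servings of lentils: spends $1.00, +20.0 g fiber (running total 20.0 g).
Take 1 serving of kidney beans: spends $0.60, +8.0 g fiber (running total 28.0 g).
Take 2.457 servings of pasta: spends $0.86, +4.9 g fiber (running total 32.9 g).
Greedy by best ratio exhausts the cost allowance optimally: 32.9 g.

32.9 g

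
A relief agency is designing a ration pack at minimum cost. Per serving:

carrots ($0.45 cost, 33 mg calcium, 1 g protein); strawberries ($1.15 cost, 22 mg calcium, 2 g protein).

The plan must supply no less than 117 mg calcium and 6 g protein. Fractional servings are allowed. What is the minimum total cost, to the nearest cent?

An LP optimum is at a vertex; with two nutrient constraints at most two foods are used. Check each candidate.
carrots only: max(117/33, 6/1) = 6 servings → $2.70.
strawberries only: max(117/22, 6/2) = 5.318 servings → $6.12.
carrots + strawberries with both tight: 2.318 servings and 1.841 servings → $3.16.
So the least-cost plan costs $2.70.

$2.70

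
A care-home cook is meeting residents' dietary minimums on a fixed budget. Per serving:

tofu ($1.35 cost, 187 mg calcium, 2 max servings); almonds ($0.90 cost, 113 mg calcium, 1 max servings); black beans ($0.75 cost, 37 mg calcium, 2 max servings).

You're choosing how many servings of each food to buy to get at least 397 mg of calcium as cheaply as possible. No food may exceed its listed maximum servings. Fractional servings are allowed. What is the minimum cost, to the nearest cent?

Cost per mg of calcium: tofu $0.0072, almonds $0.0080, black beans $0.0203.
Take 2 servings of tofu: +374.0 mg calcium for $2.70 (total $2.70, still need 23.0 mg).
Take 0.2035 servings of almonds: +23.0 mg calcium for $0.18 (total $2.88, still need 0.0 mg).
Greedy by cheapest-per-mg is optimal for a single linear constraint, so the minimum cost is $2.88.

$2.88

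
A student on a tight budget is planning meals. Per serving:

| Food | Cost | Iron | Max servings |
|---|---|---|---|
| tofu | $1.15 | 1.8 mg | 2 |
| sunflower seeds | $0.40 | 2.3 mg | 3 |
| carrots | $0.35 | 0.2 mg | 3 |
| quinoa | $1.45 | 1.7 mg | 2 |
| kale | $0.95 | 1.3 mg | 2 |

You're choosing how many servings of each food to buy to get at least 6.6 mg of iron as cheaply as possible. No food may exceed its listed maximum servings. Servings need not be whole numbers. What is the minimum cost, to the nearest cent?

Cost per mg of iron: sunflower seeds $0.1739, tofu $0.6389, kale $0.7308, quinoa $0.8529, carrots $1.7500.
Take 2.87 servings of sunflower seeds: +6.6 mg iron for $1.15 (total $1.15, still need 0.0 mg).
Greedy by cheapest-per-mg is optimal for a single linear constraint, so the minimum cost is $1.15.

$1.15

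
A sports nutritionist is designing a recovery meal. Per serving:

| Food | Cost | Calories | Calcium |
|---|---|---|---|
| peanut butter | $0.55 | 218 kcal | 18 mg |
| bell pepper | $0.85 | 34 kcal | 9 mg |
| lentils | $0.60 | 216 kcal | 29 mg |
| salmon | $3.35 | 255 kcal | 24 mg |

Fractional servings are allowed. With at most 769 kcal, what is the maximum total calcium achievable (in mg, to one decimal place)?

Calcium per kcal: bell pepper 0.2647, lentils 0.1343, salmon 0.09412, peanut butter 0.08257.
With no serving limits, spend the whole calories allowance on bell pepper: 769 kcal / 34 kcal × 9 mg = 203.6 mg.

203.6 mg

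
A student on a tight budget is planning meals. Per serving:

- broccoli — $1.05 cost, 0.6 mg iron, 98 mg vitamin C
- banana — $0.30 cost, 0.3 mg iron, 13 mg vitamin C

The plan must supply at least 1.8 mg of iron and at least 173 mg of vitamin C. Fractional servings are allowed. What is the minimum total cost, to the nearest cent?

Two binding constraints pin down two serving amounts, so the optimal mix uses at most two foods. The candidates are each food alone (scaled to the tighter of iron/vitamin C) and each pair with both constraints tight.
broccoli only: max(1.8/0.6, 173/98) = 3 servings → $3.15.
banana only: max(1.8/0.3, 173/13) = 13.31 servings → $3.99.
broccoli + banana with both tight: 1.319 servings and 3.361 servings → $2.39.
The minimum over all feasible corners is $2.39.

$2.39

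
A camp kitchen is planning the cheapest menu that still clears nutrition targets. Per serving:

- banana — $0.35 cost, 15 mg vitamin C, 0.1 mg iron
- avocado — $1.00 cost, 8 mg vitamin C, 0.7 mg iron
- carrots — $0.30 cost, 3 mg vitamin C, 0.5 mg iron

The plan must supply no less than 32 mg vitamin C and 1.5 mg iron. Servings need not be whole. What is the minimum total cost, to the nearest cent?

For a min-cost LP with two ≥-constraints, a basic feasible solution has at most two positive variables.
banana only: max(32/15, 1.5/0.1) = 15 servings → $5.25.
avocado only: max(32/8, 1.5/0.7) = 4 servings → $4.00.
carrots only: max(32/3, 1.5/0.5) = 10.67 servings → $3.20.
banana + avocado with both tight: 1.072 servings and 1.99 servings → $2.36.
banana + carrots with both tight: 1.597 servings and 2.681 servings → $1.36.
avocado + carrots: the both-tight solution has a negative serving — not a feasible corner.
So the least-cost plan costs $1.36.

$1.36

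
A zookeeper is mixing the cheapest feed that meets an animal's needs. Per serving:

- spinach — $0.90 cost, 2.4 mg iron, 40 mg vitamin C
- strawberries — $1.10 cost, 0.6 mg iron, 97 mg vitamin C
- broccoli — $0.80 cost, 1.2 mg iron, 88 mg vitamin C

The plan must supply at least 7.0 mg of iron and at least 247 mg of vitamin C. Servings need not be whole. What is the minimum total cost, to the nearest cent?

This is a tiny linear program; its minimum lies at a vertex of the feasible set. List the vertices and price them.
spinach only: max(7.0/2.4, 247/40) = 6.175 servings → $5.56.
strawberries only: max(7.0/0.6, 247/97) = 11.67 servings → $12.83.
broccoli only: max(7.0/1.2, 247/88) = 5.833 servings → $4.67.
spinach + strawberries with both tight: 2.542 servings and 1.498 servings → $3.94.
spinach + broccoli with both tight: 1.958 servings and 1.917 servings → $3.30.
strawberries + broccoli with both targets exact would need a negative amount; discard.
So the least-cost plan costs $3.30.

$3.30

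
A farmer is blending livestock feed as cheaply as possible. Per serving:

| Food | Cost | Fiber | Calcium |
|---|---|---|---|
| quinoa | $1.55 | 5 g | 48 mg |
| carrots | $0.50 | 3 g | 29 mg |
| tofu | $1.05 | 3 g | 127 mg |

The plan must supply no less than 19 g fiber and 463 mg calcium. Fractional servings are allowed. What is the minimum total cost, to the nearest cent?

$4.73

Compare the cost at each extreme point of the feasible region.
quinoa only: max(19/5, 463/48) = 9.646 servings → $14.95.
carrots only: max(19/3, 463/29) = 15.97 servings → $7.98.
tofu only: max(19/3, 463/127) = 6.333 servings → $6.65.
quinoa + carrots: intersection lies outside the first quadrant.
quinoa + tofu with both tight: 2.086 servings and 2.857 servings → $6.23.
carrots + tofu with both tight: 3.483 servings and 2.85 servings → $4.73.
Cheapest feasible corner: $4.73.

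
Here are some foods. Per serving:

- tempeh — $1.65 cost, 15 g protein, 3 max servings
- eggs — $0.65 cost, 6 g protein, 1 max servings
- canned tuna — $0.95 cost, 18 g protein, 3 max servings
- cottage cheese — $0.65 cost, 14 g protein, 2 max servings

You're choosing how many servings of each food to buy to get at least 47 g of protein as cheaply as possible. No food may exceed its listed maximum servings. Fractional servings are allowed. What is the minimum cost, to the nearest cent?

Cost per g of protein: cottage cheese $0.0464, canned tuna $0.0528, eggs $0.1083, tempeh $0.1100.
Take 2 servings of cottage cheese: +28.0 g protein for $1.30 (total $1.30, still need 19.0 g).
Take 1.056 servings of canned tuna: +19.0 g protein for $1.00 (total $2.30, still need 0.0 g).
Filling from the cheapest source first is optimal under one linear minimum: $2.30.

$2.30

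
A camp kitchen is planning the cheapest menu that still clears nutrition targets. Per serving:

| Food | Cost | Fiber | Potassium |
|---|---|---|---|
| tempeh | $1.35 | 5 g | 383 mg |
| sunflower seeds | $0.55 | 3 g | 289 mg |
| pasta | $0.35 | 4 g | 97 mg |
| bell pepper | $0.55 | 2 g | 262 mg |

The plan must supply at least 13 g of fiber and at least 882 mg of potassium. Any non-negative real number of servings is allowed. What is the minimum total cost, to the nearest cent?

$1.89

Minimising a linear cost over {fiber ≥ 13, potassium ≥ 882, servings ≥ 0} — the optimum is at a vertex, using one or two foods.
tempeh only: max(13/5, 882/383) = 2.6 servings → $3.51.
sunflower seeds only: max(13/3, 882/289) = 4.333 servings → $2.38.
pasta only: max(13/4, 882/97) = 9.093 servings → $3.18.
bell pepper only: max(13/2, 882/262) = 6.5 servings → $3.58.
tempeh + sunflower seeds: intersection lies outside the first quadrant.
tempeh + pasta with both tight: 2.165 servings and 0.5435 servings → $3.11.
tempeh + bell pepper: intersection lies outside the first quadrant.
sunflower seeds + pasta with both tight: 2.621 servings and 1.284 servings → $1.89.
sunflower seeds + bell pepper: intersection lies outside the first quadrant.
pasta + bell pepper with both tight: 1.923 servings and 2.655 servings → $2.13.
Cheapest feasible corner: $1.89.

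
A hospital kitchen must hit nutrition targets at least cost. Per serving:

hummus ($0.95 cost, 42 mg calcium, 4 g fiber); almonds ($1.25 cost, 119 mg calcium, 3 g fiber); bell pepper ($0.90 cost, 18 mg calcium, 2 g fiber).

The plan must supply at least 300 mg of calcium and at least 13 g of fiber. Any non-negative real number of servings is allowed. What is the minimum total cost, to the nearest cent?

This is a tiny linear program; its minimum lies at a vertex of the feasible set. List the vertices and price them.
hummus only: max(300/42, 13/4) = 7.143 servings → $6.79.
almonds only: max(300/119, 13/3) = 4.333 servings → $5.42.
bell pepper only: max(300/18, 13/2) = 16.67 servings → $15.00.
hummus + almonds with both tight: 1.849 servings and 1.869 servings → $4.09.
hummus + bell pepper: the both-tight solution has a negative serving — not a feasible corner.
almonds + bell pepper with both tight: 1.989 servings and 3.516 servings → $5.65.
Cheapest feasible corner: $4.09.

$4.09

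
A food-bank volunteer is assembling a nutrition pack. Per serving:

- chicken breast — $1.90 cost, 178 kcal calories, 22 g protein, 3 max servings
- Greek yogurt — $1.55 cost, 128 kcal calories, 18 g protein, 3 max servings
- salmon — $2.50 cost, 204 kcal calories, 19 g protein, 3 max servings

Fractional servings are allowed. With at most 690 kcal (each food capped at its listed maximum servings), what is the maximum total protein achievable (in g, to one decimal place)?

Protein per kcal: Greek yogurt 0.1406, chicken breast 0.1236, salmon 0.09314.
Take 3 servings of Greek yogurt: uses 384 kcal, +54.0 g protein (running total 54.0 g).
Take 1.719 servings of chicken breast: uses 306 kcal, +37.8 g protein (running total 91.8 g).
Filling greedily by protein-per-kcal is optimal for one linear limit, giving 91.8 g.

91.8 g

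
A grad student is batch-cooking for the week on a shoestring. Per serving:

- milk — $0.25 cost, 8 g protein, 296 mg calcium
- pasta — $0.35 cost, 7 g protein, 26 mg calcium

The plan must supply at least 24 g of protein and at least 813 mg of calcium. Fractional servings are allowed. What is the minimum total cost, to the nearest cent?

This is a tiny linear program; its minimum lies at a vertex of the feasible set. List the vertices and price them.
milk only: max(24/8, 813/296) = 3 servings → $0.75.
pasta only: max(24/7, 813/26) = 31.27 servings → $10.94.
milk + pasta with both tight: 2.718 servings and 0.3219 servings → $0.79.
So the least-cost plan costs $0.75.

$0.75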